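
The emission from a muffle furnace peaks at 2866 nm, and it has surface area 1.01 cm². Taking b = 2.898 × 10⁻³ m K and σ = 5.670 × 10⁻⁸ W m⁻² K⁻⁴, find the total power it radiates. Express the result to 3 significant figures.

Wien's law: T = b/λ_max = 2.898×10⁻³/2.866×10⁻⁶ = 1011.17 K.
Area A = 1.01 cm² = 1.01×10⁻⁴ m².
Then P = σAT⁴ = 5.670×10⁻⁸×1.01×10⁻⁴×(1011.17)⁴ = 5.99 W.

P ≈ 5.99 W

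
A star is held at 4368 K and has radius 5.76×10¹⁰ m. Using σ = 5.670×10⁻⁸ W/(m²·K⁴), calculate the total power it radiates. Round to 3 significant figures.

Surface area A = 4πR² = 4π(5.76×10¹⁰ m)² = 4.16922×10²² m².
P = σAT⁴ = 5.670×10⁻⁸ × 4.16922×10²² × (4368)⁴ = 8.61×10²⁹ W.

P ≈ 8.61×10²⁹ W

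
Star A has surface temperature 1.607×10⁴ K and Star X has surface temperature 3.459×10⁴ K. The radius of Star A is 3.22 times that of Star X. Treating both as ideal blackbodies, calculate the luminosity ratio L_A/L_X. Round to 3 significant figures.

L ∝ R²T⁴, so L_A/L_X = (R_A/R_X)²(T_A/T_X)⁴ = (3.22)² × (1.607×10⁴/3.459×10⁴)⁴ = 10.3684 × 0.0465866 = 0.483.

L_A/L_X ≈ 0.483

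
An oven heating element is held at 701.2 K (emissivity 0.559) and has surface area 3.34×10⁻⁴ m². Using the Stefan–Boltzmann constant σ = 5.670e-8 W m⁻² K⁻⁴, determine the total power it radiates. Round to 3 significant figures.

P ≈ 2.56 W

Area A = 3.34×10⁻⁴ m².
P = εσAT⁴ = 0.559 × 5.670×10⁻⁸ × 3.34×10⁻⁴ × (701.2)⁴ = 2.56 W.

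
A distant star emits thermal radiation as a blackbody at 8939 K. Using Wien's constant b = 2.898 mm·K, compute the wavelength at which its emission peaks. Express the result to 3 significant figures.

λ_max ≈ 324 nm

Wien's displacement law: λ_max = b/T = (2.898×10⁻³ m·K)/(8939 K) = 3.242×10⁻⁷ m.
That is 324 nm, in the ultraviolet range.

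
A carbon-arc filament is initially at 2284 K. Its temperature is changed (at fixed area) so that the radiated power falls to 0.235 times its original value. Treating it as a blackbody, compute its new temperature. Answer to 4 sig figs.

T₂ ≈ 1590 K

P ∝ T⁴, so T₂/T₁ = (P₂/P₁)^(1/4) = (0.235)^(1/4) = 0.696253.
T₂ = 2284 × 0.696253 = 1590 K.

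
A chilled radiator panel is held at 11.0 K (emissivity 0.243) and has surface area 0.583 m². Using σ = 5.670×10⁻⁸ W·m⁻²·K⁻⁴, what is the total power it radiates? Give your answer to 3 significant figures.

Area A = 0.583 m².
P = εσAT⁴ = 0.243 × 5.670×10⁻⁸ × 0.583 × (11.0)⁴ = 1.18×10⁻⁴ W.

P ≈ 1.18×10⁻⁴ W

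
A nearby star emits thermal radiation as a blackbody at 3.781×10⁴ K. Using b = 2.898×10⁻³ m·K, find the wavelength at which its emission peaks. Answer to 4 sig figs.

λ_max ≈ 76.65 nm

Wien's displacement law: λ_max = b/T = (2.898×10⁻³ m·K)/(3.781×10⁴ K) = 7.6646×10⁻⁸ m.
That is 76.65 nm, in the ultraviolet range.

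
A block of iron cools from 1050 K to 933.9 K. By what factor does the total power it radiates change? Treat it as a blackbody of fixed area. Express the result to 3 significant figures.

P₂/P₁ ≈ 0.626

P ∝ T⁴, so P₂/P₁ = (T₂/T₁)⁴ = (933.9/1050)⁴ = (0.889429)⁴ = 0.626.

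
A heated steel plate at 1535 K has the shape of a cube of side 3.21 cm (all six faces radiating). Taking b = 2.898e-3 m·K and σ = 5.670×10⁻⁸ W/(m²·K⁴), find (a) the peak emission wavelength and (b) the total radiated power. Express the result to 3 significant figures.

(a) λ_max = b/T = 2.898×10⁻³/1535 = 1.888×10⁻⁶ m = 1.89 μm.
Area A = 6s² = 6×(0.0321 m)² = 6.18246×10⁻³ m².
(b) P = σAT⁴ = 5.670×10⁻⁸×6.18246×10⁻³×(1535)⁴ = 1.95×10³ W.

λ_max ≈ 1.89 μm; P ≈ 1.95×10³ W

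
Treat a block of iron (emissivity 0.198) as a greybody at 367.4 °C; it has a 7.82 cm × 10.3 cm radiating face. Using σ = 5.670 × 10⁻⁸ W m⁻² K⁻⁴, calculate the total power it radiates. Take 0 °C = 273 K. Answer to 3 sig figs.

P ≈ 15.2 W

T = 367.4 °C + 273 = 640.4 K.
Area A = 0.0782 × 0.103 = 8.0546×10⁻³ m².
P = εσAT⁴ = 0.198 × 5.670×10⁻⁸ × 8.0546×10⁻³ × (640.4)⁴ = 15.2 W.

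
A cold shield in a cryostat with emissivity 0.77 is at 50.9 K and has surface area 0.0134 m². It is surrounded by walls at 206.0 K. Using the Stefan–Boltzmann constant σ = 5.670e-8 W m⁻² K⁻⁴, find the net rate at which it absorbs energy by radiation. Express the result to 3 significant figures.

Area A = 0.0134 m².
Net radiated power P_net = εσA(T⁴ − T₀⁴) = 0.77×5.670×10⁻⁸×0.0134×(50.9⁴ − 206.0⁴).
T⁴ − T₀⁴ = 6.71230×10⁶ − 1.80081×10⁹ = -1.79410×10⁹ K⁴, so P_net = -1.05 W — negative, meaning a net gain of 1.05 W.

Net gain ≈ 1.05 W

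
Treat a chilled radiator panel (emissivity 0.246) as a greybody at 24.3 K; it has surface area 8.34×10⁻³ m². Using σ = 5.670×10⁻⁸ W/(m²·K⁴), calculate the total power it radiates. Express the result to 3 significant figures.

P ≈ 4.06×10⁻⁵ W

Area A = 8.34×10⁻³ m².
P = εσAT⁴ = 0.246 × 5.670×10⁻⁸ × 8.34×10⁻³ × (24.3)⁴ = 4.06×10⁻⁵ W.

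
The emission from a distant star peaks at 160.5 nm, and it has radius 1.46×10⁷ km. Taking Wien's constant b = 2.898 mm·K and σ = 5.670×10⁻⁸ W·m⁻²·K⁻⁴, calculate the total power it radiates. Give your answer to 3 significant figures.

P ≈ 1.61×10³¹ W

Wien's law: T = b/λ_max = 2.898×10⁻³/1.605×10⁻⁷ = 18056.1 K.
Surface area A = 4πR² = 4π(1.46×10¹⁰ m)² = 2.67865×10²¹ m².
Then P = σAT⁴ = 5.670×10⁻⁸×2.67865×10²¹×(18056.1)⁴ = 1.61×10³¹ W.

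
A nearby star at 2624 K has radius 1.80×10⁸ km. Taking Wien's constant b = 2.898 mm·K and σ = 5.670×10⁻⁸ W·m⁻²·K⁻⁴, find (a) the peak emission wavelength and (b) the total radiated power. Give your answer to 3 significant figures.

(a) λ_max = b/T = 2.898×10⁻³/2624 = 1.104×10⁻⁶ m = 1.10×10³ nm.
Surface area A = 4πR² = 4π(1.80×10¹¹ m)² = 4.07150×10²³ m².
(b) P = σAT⁴ = 5.670×10⁻⁸×4.07150×10²³×(2624)⁴ = 1.09×10³⁰ W.

λ_max ≈ 1.10×10³ nm; P ≈ 1.09×10³⁰ W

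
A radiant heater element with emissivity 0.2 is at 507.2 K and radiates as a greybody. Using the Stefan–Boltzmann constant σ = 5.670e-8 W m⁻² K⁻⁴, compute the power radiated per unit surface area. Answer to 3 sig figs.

Stefan–Boltzmann: I = εσT⁴ = 0.2 × 5.670×10⁻⁸ × (507.2)⁴ = 750 W/m².

I ≈ 750 W/m²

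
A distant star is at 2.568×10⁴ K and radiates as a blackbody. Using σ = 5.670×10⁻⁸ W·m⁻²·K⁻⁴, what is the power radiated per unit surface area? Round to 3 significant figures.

I ≈ 2.47×10¹⁰ W/m²

Stefan–Boltzmann: I = σT⁴ = 5.670×10⁻⁸ × (2.568×10⁴)⁴ = 2.47×10¹⁰ W/m².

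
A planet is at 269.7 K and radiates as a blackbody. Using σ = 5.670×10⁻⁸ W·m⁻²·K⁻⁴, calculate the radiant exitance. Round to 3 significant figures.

Stefan–Boltzmann: I = σT⁴ = 5.670×10⁻⁸ × (269.7)⁴ = 300 W/m².

I ≈ 300 W/m²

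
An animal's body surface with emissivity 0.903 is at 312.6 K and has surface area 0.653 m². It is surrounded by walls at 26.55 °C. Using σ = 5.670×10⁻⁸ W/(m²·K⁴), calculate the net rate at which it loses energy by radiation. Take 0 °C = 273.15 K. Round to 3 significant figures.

Surroundings: T = 26.55 °C + 273.15 = 299.70 K.
Area A = 0.653 m².
Net radiated power P_net = εσA(T⁴ − T₀⁴) = 0.903×5.670×10⁻⁸×0.653×(312.6⁴ − 299.70⁴).
T⁴ − T₀⁴ = 9.54896×10⁹ − 8.06765×10⁹ = 1.48131×10⁹ K⁴, so P_net = 49.5 W.

Net loss ≈ 49.5 W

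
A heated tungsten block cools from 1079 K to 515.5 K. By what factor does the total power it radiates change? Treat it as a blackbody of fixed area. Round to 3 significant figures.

P ∝ T⁴, so P₂/P₁ = (T₂/T₁)⁴ = (515.5/1079)⁴ = (0.477757)⁴ = 0.0521.

P₂/P₁ ≈ 0.0521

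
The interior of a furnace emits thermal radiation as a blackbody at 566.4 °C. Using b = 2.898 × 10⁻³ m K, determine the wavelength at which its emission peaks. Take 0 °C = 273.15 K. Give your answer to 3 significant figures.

T = 566.4 °C + 273.15 = 839.55 K.
Wien's displacement law: λ_max = b/T = (2.898×10⁻³ m·K)/(839.55 K) = 3.452×10⁻⁶ m.
That is 3.45 μm, in the infrared range.

λ_max ≈ 3.45 μm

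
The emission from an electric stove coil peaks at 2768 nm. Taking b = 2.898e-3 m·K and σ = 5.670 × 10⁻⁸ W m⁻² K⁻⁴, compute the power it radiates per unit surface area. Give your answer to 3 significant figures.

I ≈ 6.81×10⁴ W/m²

Wien's law: T = b/λ_max = 2.898×10⁻³/2.768×10⁻⁶ = 1046.97 K.
Then I = σT⁴ = 5.670×10⁻⁸×(1046.97)⁴ = 6.81×10⁴ W/m².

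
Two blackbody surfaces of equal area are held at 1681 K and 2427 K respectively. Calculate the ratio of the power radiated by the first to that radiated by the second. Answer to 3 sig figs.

P₁/P₂ ≈ 0.230

With equal areas, P₁/P₂ = (T₁/T₂)⁴ = (1681/2427)⁴ = 0.230.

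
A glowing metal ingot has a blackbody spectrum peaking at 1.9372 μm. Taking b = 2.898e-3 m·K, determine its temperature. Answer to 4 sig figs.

Wien's law gives T = b/λ_max = (2.898×10⁻³ m·K)/(1.9372×10⁻⁶ m) = 1496 K.

T ≈ 1496 K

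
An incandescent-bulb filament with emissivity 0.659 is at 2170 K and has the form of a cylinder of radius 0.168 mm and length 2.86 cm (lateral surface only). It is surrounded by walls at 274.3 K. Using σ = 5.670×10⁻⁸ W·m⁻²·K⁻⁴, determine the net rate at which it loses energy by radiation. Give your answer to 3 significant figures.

Lateral area A = 2πrL = 2π×1.68×10⁻⁴×0.0286 = 3.01894×10⁻⁵ m².
Net radiated power P_net = εσA(T⁴ − T₀⁴) = 0.659×5.670×10⁻⁸×3.01894×10⁻⁵×(2170⁴ − 274.3⁴).
T⁴ − T₀⁴ = 2.21737×10¹³ − 5.66113×10⁹ = 2.21680×10¹³ K⁴, so P_net = 25.0 W.

Net loss ≈ 25.0 W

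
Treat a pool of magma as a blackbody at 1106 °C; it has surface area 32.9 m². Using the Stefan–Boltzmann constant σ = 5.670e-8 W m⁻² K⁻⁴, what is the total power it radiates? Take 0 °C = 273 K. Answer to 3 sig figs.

T = 1106 °C + 273 = 1379 K.
Area A = 32.9 m².
P = σAT⁴ = 5.670×10⁻⁸ × 32.9 × (1379)⁴ = 6.75×10⁶ W.

P ≈ 6.75×10⁶ W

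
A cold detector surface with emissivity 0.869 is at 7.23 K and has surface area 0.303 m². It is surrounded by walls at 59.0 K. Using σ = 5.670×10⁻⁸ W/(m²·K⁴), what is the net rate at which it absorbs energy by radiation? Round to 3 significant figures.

Area A = 0.303 m².
Net radiated power P_net = εσA(T⁴ − T₀⁴) = 0.869×5.670×10⁻⁸×0.303×(7.23⁴ − 59.0⁴).
T⁴ − T₀⁴ = 2732.46 − 1.21174×10⁷ = -1.21147×10⁷ K⁴, so P_net = -0.181 W — negative, meaning a net gain of 0.181 W.

Net gain ≈ 0.181 W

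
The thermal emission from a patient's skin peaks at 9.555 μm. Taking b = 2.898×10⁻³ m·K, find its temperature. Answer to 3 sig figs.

T ≈ 303 K

Wien's law gives T = b/λ_max = (2.898×10⁻³ m·K)/(9.555×10⁻⁶ m) = 303 K.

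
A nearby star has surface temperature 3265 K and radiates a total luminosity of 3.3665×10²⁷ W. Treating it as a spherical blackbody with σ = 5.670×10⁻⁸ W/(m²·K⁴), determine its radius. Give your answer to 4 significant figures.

R ≈ 6.448×10⁹ m

L = 4πR²σT⁴ ⇒ R = √(L/(4πσT⁴)).
σT⁴ = 6.44341×10⁶ W/m², so R = √(3.3665×10²⁷/(4π×6.44341×10⁶)) = 6.448×10⁹ m.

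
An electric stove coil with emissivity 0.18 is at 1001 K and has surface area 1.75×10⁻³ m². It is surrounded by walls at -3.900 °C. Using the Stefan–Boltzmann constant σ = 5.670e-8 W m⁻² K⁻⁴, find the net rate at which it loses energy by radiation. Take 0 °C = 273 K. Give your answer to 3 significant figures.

Surroundings: T = -3.900 °C + 273 = 269.100 K.
Area A = 1.75×10⁻³ m².
Net radiated power P_net = εσA(T⁴ − T₀⁴) = 0.18×5.670×10⁻⁸×1.75×10⁻³×(1001⁴ − 269.100⁴).
T⁴ − T₀⁴ = 1.00401×10¹² − 5.24390×10⁹ = 9.98766×10¹¹ K⁴, so P_net = 17.8 W.

Net loss ≈ 17.8 W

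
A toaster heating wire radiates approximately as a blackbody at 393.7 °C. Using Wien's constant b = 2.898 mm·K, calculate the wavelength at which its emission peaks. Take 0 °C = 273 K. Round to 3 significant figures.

λ_max ≈ 4.35 μm

T = 393.7 °C + 273 = 666.7 K.
Wien's displacement law: λ_max = b/T = (2.898×10⁻³ m·K)/(666.7 K) = 4.347×10⁻⁶ m.
That is 4.35 μm, in the infrared range.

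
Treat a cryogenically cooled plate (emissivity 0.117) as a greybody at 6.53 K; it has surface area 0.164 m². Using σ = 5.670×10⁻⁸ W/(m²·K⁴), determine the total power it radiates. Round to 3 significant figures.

Area A = 0.164 m².
P = εσAT⁴ = 0.117 × 5.670×10⁻⁸ × 0.164 × (6.53)⁴ = 1.98×10⁻⁶ W.

P ≈ 1.98×10⁻⁶ W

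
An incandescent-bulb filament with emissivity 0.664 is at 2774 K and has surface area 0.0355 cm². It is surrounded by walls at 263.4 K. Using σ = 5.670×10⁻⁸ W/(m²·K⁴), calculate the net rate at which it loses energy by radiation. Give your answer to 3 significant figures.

Area A = 0.0355 cm² = 3.55×10⁻⁶ m².
Net radiated power P_net = εσA(T⁴ − T₀⁴) = 0.664×5.670×10⁻⁸×3.55×10⁻⁶×(2774⁴ − 263.4⁴).
T⁴ − T₀⁴ = 5.92142×10¹³ − 4.81352×10⁹ = 5.92094×10¹³ K⁴, so P_net = 7.91 W.

Net loss ≈ 7.91 W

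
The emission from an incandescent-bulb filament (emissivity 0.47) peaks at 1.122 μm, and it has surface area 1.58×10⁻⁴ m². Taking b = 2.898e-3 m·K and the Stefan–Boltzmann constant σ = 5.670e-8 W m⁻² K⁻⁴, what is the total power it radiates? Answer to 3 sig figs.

P ≈ 187 W

Wien's law: T = b/λ_max = 2.898×10⁻³/1.122×10⁻⁶ = 2582.89 K.
Area A = 1.58×10⁻⁴ m².
Then P = εσAT⁴ = 0.47×5.670×10⁻⁸×1.58×10⁻⁴×(2582.89)⁴ = 187 W.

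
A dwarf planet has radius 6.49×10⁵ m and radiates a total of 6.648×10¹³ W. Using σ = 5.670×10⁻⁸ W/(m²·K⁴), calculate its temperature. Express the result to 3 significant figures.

T ≈ 122 K

Surface area A = 4πR² = 4π(6.49×10⁵ m)² = 5.29297×10¹² m².
P = σAT⁴ ⇒ T = (P/(σA))^(1/4) = (6.648×10¹³/(5.670×10⁻⁸×5.29297×10¹²))^(1/4) = 122 K.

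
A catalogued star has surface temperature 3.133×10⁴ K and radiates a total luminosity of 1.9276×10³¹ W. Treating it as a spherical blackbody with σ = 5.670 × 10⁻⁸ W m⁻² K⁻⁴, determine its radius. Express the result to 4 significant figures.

L = 4πR²σT⁴ ⇒ R = √(L/(4πσT⁴)).
σT⁴ = 5.46292×10¹⁰ W/m², so R = √(1.9276×10³¹/(4π×5.46292×10¹⁰)) = 5.299×10⁹ m.

R ≈ 5.299×10⁹ m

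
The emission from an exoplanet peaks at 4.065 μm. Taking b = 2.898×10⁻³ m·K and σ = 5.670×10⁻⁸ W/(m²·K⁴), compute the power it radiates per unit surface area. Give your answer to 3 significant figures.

I ≈ 1.46×10⁴ W/m²

Wien's law: T = b/λ_max = 2.898×10⁻³/4.065×10⁻⁶ = 712.915 K.
Then I = σT⁴ = 5.670×10⁻⁸×(712.915)⁴ = 1.46×10⁴ W/m².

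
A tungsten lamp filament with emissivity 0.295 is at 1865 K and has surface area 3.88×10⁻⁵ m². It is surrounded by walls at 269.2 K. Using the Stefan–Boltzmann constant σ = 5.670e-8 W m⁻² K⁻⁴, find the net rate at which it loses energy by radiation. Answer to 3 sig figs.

Area A = 3.88×10⁻⁵ m².
Net radiated power P_net = εσA(T⁴ − T₀⁴) = 0.295×5.670×10⁻⁸×3.88×10⁻⁵×(1865⁴ − 269.2⁴).
T⁴ − T₀⁴ = 1.20980×10¹³ − 5.25170×10⁹ = 1.20927×10¹³ K⁴, so P_net = 7.85 W.

Net loss ≈ 7.85 W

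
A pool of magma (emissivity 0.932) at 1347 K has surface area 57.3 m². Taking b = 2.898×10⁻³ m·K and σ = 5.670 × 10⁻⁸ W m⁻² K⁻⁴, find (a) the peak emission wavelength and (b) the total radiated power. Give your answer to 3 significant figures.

λ_max ≈ 2.15 μm; P ≈ 9.97×10⁶ W

(a) λ_max = b/T = 2.898×10⁻³/1347 = 2.151×10⁻⁶ m = 2.15 μm.
Area A = 57.3 m².
(b) P = εσAT⁴ = 0.932×5.670×10⁻⁸×57.3×(1347)⁴ = 9.97×10⁶ W.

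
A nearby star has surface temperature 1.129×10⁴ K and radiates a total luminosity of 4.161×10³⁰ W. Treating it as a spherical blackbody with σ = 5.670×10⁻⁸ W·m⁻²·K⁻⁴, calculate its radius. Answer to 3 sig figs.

R ≈ 1.90×10¹⁰ m

L = 4πR²σT⁴ ⇒ R = √(L/(4πσT⁴)).
σT⁴ = 9.21210×10⁸ W/m², so R = √(4.161×10³⁰/(4π×9.21210×10⁸)) = 1.90×10¹⁰ m.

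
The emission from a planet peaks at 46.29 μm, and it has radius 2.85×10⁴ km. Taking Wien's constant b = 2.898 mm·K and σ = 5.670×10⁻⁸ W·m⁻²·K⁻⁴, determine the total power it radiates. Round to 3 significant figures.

Wien's law: T = b/λ_max = 2.898×10⁻³/4.629×10⁻⁵ = 62.6053 K.
Surface area A = 4πR² = 4π(2.85×10⁷ m)² = 1.02070×10¹⁶ m².
Then P = σAT⁴ = 5.670×10⁻⁸×1.02070×10¹⁶×(62.6053)⁴ = 8.89×10¹⁵ W.

P ≈ 8.89×10¹⁵ W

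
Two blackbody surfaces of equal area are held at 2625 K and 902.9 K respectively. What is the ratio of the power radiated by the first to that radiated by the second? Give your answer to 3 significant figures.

With equal areas, P₁/P₂ = (T₁/T₂)⁴ = (2625/902.9)⁴ = 71.4.

P₁/P₂ ≈ 71.4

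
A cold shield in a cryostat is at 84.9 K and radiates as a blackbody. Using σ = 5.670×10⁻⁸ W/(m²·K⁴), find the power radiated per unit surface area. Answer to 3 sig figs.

I ≈ 2.95 W/m²

Stefan–Boltzmann: I = σT⁴ = 5.670×10⁻⁸ × (84.9)⁴ = 2.95 W/m².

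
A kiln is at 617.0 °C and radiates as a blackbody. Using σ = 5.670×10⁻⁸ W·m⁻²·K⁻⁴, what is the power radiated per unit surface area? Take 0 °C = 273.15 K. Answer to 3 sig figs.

T = 617.0 °C + 273.15 = 890.15 K.
Stefan–Boltzmann: I = σT⁴ = 5.670×10⁻⁸ × (890.15)⁴ = 3.56×10⁴ W/m².

I ≈ 3.56×10⁴ W/m²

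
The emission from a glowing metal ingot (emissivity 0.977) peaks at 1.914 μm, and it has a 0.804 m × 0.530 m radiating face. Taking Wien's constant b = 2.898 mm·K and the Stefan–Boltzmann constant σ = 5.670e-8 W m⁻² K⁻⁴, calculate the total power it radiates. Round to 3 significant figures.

P ≈ 1.24×10⁵ W

Wien's law: T = b/λ_max = 2.898×10⁻³/1.914×10⁻⁶ = 1514.11 K.
Area A = 0.804 × 0.530 = 0.42612 m².
Then P = εσAT⁴ = 0.977×5.670×10⁻⁸×0.42612×(1514.11)⁴ = 1.24×10⁵ W.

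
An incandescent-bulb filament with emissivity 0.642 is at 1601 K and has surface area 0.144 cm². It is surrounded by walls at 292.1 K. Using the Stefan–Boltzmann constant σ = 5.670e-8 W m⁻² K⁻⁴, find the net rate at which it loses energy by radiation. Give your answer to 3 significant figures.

Net loss ≈ 3.44 W

Area A = 0.144 cm² = 1.44×10⁻⁵ m².
Net radiated power P_net = εσA(T⁴ − T₀⁴) = 0.642×5.670×10⁻⁸×1.44×10⁻⁵×(1601⁴ − 292.1⁴).
T⁴ − T₀⁴ = 6.57000×10¹² − 7.27991×10⁹ = 6.56272×10¹² K⁴, so P_net = 3.44 W.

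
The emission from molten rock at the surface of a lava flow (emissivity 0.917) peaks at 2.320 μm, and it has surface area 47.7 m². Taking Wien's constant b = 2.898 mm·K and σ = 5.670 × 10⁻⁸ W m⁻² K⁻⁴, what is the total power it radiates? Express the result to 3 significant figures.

P ≈ 6.04×10⁶ W

Wien's law: T = b/λ_max = 2.898×10⁻³/2.320×10⁻⁶ = 1249.14 K.
Area A = 47.7 m².
Then P = εσAT⁴ = 0.917×5.670×10⁻⁸×47.7×(1249.14)⁴ = 6.04×10⁶ W.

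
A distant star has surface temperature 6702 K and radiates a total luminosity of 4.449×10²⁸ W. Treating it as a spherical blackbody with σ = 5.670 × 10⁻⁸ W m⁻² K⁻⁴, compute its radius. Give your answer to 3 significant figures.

R ≈ 5.56×10⁹ m

L = 4πR²σT⁴ ⇒ R = √(L/(4πσT⁴)).
σT⁴ = 1.14393×10⁸ W/m², so R = √(4.449×10²⁸/(4π×1.14393×10⁸)) = 5.56×10⁹ m.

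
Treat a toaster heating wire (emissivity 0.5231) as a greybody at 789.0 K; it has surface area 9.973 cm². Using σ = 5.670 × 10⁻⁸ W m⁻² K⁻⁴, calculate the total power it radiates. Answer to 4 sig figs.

Area A = 9.973 cm² = 9.973×10⁻⁴ m².
P = εσAT⁴ = 0.5231 × 5.670×10⁻⁸ × 9.973×10⁻⁴ × (789.0)⁴ = 11.46 W.

P ≈ 11.46 W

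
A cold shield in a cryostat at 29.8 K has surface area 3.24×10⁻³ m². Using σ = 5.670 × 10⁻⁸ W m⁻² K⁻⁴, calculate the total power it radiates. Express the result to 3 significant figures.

Area A = 3.24×10⁻³ m².
P = σAT⁴ = 5.670×10⁻⁸ × 3.24×10⁻³ × (29.8)⁴ = 1.45×10⁻⁴ W.

P ≈ 1.45×10⁻⁴ W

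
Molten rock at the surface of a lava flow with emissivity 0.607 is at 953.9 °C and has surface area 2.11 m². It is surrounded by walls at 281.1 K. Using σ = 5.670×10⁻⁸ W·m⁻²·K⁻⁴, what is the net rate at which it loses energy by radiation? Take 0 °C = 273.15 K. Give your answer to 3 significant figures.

Net loss ≈ 1.64×10⁵ W

T = 953.9 °C + 273.15 = 1227.05 K.
Area A = 2.11 m².
Net radiated power P_net = εσA(T⁴ − T₀⁴) = 0.607×5.670×10⁻⁸×2.11×(1227.05⁴ − 281.1⁴).
T⁴ − T₀⁴ = 2.26699×10¹² − 6.24372×10⁹ = 2.26075×10¹² K⁴, so P_net = 1.64×10⁵ W.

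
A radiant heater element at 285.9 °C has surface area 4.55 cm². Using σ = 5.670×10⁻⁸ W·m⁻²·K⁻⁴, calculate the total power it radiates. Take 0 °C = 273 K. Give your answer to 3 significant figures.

T = 285.9 °C + 273 = 558.9 K.
Area A = 4.55 cm² = 4.55×10⁻⁴ m².
P = σAT⁴ = 5.670×10⁻⁸ × 4.55×10⁻⁴ × (558.9)⁴ = 2.52 W.

P ≈ 2.52 W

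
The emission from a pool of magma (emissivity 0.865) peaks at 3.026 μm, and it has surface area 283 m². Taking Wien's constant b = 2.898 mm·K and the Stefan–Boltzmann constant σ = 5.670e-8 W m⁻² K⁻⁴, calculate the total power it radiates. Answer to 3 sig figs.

P ≈ 1.17×10⁷ W

Wien's law: T = b/λ_max = 2.898×10⁻³/3.026×10⁻⁶ = 957.700 K.
Area A = 283 m².
Then P = εσAT⁴ = 0.865×5.670×10⁻⁸×283×(957.700)⁴ = 1.17×10⁷ W.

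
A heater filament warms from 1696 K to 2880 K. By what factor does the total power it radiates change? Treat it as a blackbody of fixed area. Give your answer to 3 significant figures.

P ∝ T⁴, so P₂/P₁ = (T₂/T₁)⁴ = (2880/1696)⁴ = (1.69811)⁴ = 8.32.

P₂/P₁ ≈ 8.32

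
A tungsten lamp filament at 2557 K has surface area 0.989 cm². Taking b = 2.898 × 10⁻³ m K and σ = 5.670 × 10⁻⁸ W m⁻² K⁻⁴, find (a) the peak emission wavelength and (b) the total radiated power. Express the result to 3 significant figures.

λ_max ≈ 1.13 μm; P ≈ 240 W

(a) λ_max = b/T = 2.898×10⁻³/2557 = 1.133×10⁻⁶ m = 1.13 μm.
Area A = 0.989 cm² = 9.89×10⁻⁵ m².
(b) P = σAT⁴ = 5.670×10⁻⁸×9.89×10⁻⁵×(2557)⁴ = 240 W.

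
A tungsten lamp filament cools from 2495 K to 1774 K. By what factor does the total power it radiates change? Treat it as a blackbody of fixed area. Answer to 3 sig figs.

P ∝ T⁴, so P₂/P₁ = (T₂/T₁)⁴ = (1774/2495)⁴ = (0.711022)⁴ = 0.256.

P₂/P₁ ≈ 0.256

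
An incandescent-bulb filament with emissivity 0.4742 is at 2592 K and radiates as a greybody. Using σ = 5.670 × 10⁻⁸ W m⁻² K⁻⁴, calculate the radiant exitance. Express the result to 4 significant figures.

I ≈ 1.214×10⁶ W/m²

Stefan–Boltzmann: I = εσT⁴ = 0.4742 × 5.670×10⁻⁸ × (2592)⁴ = 1.214×10⁶ W/m².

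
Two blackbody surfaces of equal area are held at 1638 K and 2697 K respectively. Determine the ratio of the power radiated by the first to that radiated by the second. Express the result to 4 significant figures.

With equal areas, P₁/P₂ = (T₁/T₂)⁴ = (1638/2697)⁴ = 0.1361.

P₁/P₂ ≈ 0.1361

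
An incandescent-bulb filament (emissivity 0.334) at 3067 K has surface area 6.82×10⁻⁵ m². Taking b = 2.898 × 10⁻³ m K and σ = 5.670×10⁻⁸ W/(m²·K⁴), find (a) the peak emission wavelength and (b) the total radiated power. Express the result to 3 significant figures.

(a) λ_max = b/T = 2.898×10⁻³/3067 = 9.449×10⁻⁷ m = 0.945 μm.
Area A = 6.82×10⁻⁵ m².
(b) P = εσAT⁴ = 0.334×5.670×10⁻⁸×6.82×10⁻⁵×(3067)⁴ = 114 W.

λ_max ≈ 0.945 μm; P ≈ 114 W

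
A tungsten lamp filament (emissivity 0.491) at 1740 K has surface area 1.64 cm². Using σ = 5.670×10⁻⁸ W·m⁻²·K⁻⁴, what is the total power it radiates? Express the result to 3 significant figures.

Area A = 1.64 cm² = 1.64×10⁻⁴ m².
P = εσAT⁴ = 0.491 × 5.670×10⁻⁸ × 1.64×10⁻⁴ × (1740)⁴ = 41.9 W.

P ≈ 41.9 W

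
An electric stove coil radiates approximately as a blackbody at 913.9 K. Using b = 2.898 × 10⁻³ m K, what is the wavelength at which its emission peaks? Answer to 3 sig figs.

λ_max ≈ 3.17 μm

Wien's displacement law: λ_max = b/T = (2.898×10⁻³ m·K)/(913.9 K) = 3.171×10⁻⁶ m.
That is 3.17 μm, in the infrared range.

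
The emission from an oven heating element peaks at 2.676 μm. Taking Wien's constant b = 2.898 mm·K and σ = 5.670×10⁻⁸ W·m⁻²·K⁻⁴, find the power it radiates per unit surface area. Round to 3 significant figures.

I ≈ 7.80×10⁴ W/m²

Wien's law: T = b/λ_max = 2.898×10⁻³/2.676×10⁻⁶ = 1082.96 K.
Then I = σT⁴ = 5.670×10⁻⁸×(1082.96)⁴ = 7.80×10⁴ W/m².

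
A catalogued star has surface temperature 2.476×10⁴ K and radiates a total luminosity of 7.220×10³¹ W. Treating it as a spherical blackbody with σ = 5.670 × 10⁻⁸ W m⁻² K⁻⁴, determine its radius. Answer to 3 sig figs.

L = 4πR²σT⁴ ⇒ R = √(L/(4πσT⁴)).
σT⁴ = 2.13101×10¹⁰ W/m², so R = √(7.220×10³¹/(4π×2.13101×10¹⁰)) = 1.64×10¹⁰ m.

R ≈ 1.64×10¹⁰ m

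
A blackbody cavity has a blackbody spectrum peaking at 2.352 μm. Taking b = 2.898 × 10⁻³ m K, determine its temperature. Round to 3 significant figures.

T ≈ 1.23×10³ K

Wien's law gives T = b/λ_max = (2.898×10⁻³ m·K)/(2.352×10⁻⁶ m) = 1.23×10³ K.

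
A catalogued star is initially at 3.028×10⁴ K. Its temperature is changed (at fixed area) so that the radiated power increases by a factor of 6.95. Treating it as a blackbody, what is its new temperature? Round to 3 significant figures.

T₂ ≈ 4.92×10⁴ K

P ∝ T⁴, so T₂/T₁ = (P₂/P₁)^(1/4) = (6.95)^(1/4) = 1.62366.
T₂ = 3.028×10⁴ × 1.62366 = 4.92×10⁴ K.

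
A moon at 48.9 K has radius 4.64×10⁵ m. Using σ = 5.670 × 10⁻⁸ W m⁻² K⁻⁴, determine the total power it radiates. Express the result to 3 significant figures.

P ≈ 8.77×10¹¹ W

Surface area A = 4πR² = 4π(4.64×10⁵ m)² = 2.70549×10¹² m².
P = σAT⁴ = 5.670×10⁻⁸ × 2.70549×10¹² × (48.9)⁴ = 8.77×10¹¹ W.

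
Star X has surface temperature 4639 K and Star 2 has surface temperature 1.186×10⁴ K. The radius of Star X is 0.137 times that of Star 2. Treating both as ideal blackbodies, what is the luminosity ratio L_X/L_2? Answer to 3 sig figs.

L ∝ R²T⁴, so L_X/L_2 = (R_X/R_2)²(T_X/T_2)⁴ = (0.137)² × (4639/1.186×10⁴)⁴ = 0.018769 × 0.0234077 = 4.39×10⁻⁴.

L_X/L_2 ≈ 4.39×10⁻⁴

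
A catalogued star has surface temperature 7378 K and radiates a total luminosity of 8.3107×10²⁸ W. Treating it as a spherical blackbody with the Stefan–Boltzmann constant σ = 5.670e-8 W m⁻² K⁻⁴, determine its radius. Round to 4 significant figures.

R ≈ 6.274×10⁹ m

L = 4πR²σT⁴ ⇒ R = √(L/(4πσT⁴)).
σT⁴ = 1.68011×10⁸ W/m², so R = √(8.3107×10²⁸/(4π×1.68011×10⁸)) = 6.274×10⁹ m.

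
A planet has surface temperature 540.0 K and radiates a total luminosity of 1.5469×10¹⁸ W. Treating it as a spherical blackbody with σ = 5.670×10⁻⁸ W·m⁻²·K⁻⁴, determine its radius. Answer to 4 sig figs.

R ≈ 5.053×10⁶ m

L = 4πR²σT⁴ ⇒ R = √(L/(4πσT⁴)).
σT⁴ = 4821.23 W/m², so R = √(1.5469×10¹⁸/(4π×4821.23)) = 5.053×10⁶ m.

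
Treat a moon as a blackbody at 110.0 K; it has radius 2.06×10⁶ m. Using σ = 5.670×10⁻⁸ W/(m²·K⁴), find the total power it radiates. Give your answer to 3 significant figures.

P ≈ 4.43×10¹⁴ W

Surface area A = 4πR² = 4π(2.06×10⁶ m)² = 5.33267×10¹³ m².
P = σAT⁴ = 5.670×10⁻⁸ × 5.33267×10¹³ × (110.0)⁴ = 4.43×10¹⁴ W.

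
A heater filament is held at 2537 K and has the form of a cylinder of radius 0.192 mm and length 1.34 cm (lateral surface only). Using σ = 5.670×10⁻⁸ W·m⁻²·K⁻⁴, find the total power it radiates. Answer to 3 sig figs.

Lateral area A = 2πrL = 2π×1.92×10⁻⁴×0.0134 = 1.61654×10⁻⁵ m².
P = σAT⁴ = 5.670×10⁻⁸ × 1.61654×10⁻⁵ × (2537)⁴ = 38.0 W.

P ≈ 38.0 W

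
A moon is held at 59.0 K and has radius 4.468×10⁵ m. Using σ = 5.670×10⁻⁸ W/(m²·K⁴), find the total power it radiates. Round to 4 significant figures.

P ≈ 1.724×10¹² W

Surface area A = 4πR² = 4π(4.468×10⁵ m)² = 2.50863×10¹² m².
P = σAT⁴ = 5.670×10⁻⁸ × 2.50863×10¹² × (59.0)⁴ = 1.724×10¹² W.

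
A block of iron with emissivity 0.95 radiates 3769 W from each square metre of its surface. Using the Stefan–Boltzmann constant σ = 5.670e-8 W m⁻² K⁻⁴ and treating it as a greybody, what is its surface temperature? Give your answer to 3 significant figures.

I = εσT⁴, so T = (I/εσ)^(1/4) = (3769/(0.95×5.670×10⁻⁸))^(1/4) = 514 K.

T ≈ 514 K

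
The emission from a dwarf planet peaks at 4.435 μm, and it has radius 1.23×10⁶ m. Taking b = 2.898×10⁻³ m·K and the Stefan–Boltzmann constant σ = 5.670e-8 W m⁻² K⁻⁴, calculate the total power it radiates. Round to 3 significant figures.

Wien's law: T = b/λ_max = 2.898×10⁻³/4.435×10⁻⁶ = 653.439 K.
Surface area A = 4πR² = 4π(1.23×10⁶ m)² = 1.90117×10¹³ m².
Then P = σAT⁴ = 5.670×10⁻⁸×1.90117×10¹³×(653.439)⁴ = 1.97×10¹⁷ W.

P ≈ 1.97×10¹⁷ W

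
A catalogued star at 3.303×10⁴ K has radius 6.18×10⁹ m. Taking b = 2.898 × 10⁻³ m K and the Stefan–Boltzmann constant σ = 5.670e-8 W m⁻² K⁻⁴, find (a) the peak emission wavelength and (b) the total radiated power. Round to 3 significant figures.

(a) λ_max = b/T = 2.898×10⁻³/3.303×10⁴ = 8.774×10⁻⁸ m = 87.7 nm.
Surface area A = 4πR² = 4π(6.18×10⁹ m)² = 4.79940×10²⁰ m².
(b) P = σAT⁴ = 5.670×10⁻⁸×4.79940×10²⁰×(3.303×10⁴)⁴ = 3.24×10³¹ W.

λ_max ≈ 87.7 nm; P ≈ 3.24×10³¹ W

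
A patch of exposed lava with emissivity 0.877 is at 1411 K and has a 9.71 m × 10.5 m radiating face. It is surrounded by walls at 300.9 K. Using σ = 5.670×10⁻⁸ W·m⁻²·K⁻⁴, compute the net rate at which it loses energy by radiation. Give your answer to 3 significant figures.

Area A = 9.71 × 10.5 = 101.955 m².
Net radiated power P_net = εσA(T⁴ − T₀⁴) = 0.877×5.670×10⁻⁸×101.955×(1411⁴ − 300.9⁴).
T⁴ − T₀⁴ = 3.96377×10¹² − 8.19764×10⁹ = 3.95557×10¹² K⁴, so P_net = 2.01×10⁷ W.

Net loss ≈ 2.01×10⁷ W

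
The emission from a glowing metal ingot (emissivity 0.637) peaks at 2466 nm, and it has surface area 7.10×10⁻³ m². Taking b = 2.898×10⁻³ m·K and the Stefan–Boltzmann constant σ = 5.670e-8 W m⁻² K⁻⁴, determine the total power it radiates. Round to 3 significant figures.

Wien's law: T = b/λ_max = 2.898×10⁻³/2.466×10⁻⁶ = 1175.18 K.
Area A = 7.10×10⁻³ m².
Then P = εσAT⁴ = 0.637×5.670×10⁻⁸×7.10×10⁻³×(1175.18)⁴ = 489 W.

P ≈ 489 W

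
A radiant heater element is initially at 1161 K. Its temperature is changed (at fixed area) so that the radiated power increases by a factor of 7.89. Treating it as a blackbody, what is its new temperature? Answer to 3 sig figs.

T₂ ≈ 1.95×10³ K

P ∝ T⁴, so T₂/T₁ = (P₂/P₁)^(1/4) = (7.89)^(1/4) = 1.67598.
T₂ = 1161 × 1.67598 = 1.95×10³ K.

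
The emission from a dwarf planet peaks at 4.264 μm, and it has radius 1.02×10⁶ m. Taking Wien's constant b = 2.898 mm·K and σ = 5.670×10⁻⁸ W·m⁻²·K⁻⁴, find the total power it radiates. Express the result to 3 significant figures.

P ≈ 1.58×10¹⁷ W

Wien's law: T = b/λ_max = 2.898×10⁻³/4.264×10⁻⁶ = 679.644 K.
Surface area A = 4πR² = 4π(1.02×10⁶ m)² = 1.30741×10¹³ m².
Then P = σAT⁴ = 5.670×10⁻⁸×1.30741×10¹³×(679.644)⁴ = 1.58×10¹⁷ W.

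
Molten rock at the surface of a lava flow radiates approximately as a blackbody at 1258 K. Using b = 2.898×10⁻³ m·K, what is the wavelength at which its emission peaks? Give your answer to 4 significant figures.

Wien's displacement law: λ_max = b/T = (2.898×10⁻³ m·K)/(1258 K) = 2.3037×10⁻⁶ m.
That is 2.304 μm, in the infrared range.

λ_max ≈ 2.304 μm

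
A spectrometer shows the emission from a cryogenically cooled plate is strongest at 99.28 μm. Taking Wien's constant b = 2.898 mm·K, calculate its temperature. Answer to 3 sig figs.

Wien's law gives T = b/λ_max = (2.898×10⁻³ m·K)/(9.928×10⁻⁵ m) = 29.2 K.

T ≈ 29.2 K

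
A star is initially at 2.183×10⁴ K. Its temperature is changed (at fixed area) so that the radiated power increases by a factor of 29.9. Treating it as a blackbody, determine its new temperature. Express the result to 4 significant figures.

T₂ ≈ 5.105×10⁴ K

P ∝ T⁴, so T₂/T₁ = (P₂/P₁)^(1/4) = (29.9)^(1/4) = 2.33839.
T₂ = 2.183×10⁴ × 2.33839 = 5.105×10⁴ K.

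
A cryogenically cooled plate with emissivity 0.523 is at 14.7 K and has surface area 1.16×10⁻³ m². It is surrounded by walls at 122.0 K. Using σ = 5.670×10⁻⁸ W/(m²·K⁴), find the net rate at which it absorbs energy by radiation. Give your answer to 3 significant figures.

Area A = 1.16×10⁻³ m².
Net radiated power P_net = εσA(T⁴ − T₀⁴) = 0.523×5.670×10⁻⁸×1.16×10⁻³×(14.7⁴ − 122.0⁴).
T⁴ − T₀⁴ = 46694.9 − 2.21533×10⁸ = -2.21486×10⁸ K⁴, so P_net = -7.62×10⁻³ W — negative, meaning a net gain of 7.62×10⁻³ W.

Net gain ≈ 7.62×10⁻³ W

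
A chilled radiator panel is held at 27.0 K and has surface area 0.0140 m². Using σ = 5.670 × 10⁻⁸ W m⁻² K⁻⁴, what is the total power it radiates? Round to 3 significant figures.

P ≈ 4.22×10⁻⁴ W

Area A = 0.0140 m².
P = σAT⁴ = 5.670×10⁻⁸ × 0.0140 × (27.0)⁴ = 4.22×10⁻⁴ W.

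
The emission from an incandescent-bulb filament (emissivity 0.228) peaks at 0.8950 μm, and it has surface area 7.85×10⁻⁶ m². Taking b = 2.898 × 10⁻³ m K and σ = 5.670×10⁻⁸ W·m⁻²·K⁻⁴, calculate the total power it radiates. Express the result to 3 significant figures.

Wien's law: T = b/λ_max = 2.898×10⁻³/8.950×10⁻⁷ = 3237.99 K.
Area A = 7.85×10⁻⁶ m².
Then P = εσAT⁴ = 0.228×5.670×10⁻⁸×7.85×10⁻⁶×(3237.99)⁴ = 11.2 W.

P ≈ 11.2 W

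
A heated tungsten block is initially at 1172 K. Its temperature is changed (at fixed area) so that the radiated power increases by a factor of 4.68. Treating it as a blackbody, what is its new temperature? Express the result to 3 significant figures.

P ∝ T⁴, so T₂/T₁ = (P₂/P₁)^(1/4) = (4.68)^(1/4) = 1.47083.
T₂ = 1172 × 1.47083 = 1.72×10³ K.

T₂ ≈ 1.72×10³ K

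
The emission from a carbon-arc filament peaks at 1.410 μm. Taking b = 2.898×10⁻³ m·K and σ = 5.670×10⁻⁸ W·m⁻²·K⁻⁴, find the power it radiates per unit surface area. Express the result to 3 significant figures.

Wien's law: T = b/λ_max = 2.898×10⁻³/1.410×10⁻⁶ = 2055.32 K.
Then I = σT⁴ = 5.670×10⁻⁸×(2055.32)⁴ = 1.01×10⁶ W/m².

I ≈ 1.01×10⁶ W/m²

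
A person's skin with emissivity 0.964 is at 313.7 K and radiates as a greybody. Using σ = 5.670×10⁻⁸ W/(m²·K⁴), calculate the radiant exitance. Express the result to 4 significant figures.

Stefan–Boltzmann: I = εσT⁴ = 0.964 × 5.670×10⁻⁸ × (313.7)⁴ = 529.3 W/m².

I ≈ 529.3 W/m²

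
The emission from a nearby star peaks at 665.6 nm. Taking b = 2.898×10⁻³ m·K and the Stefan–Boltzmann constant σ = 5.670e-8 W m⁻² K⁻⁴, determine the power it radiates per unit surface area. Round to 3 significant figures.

I ≈ 2.04×10⁷ W/m²

Wien's law: T = b/λ_max = 2.898×10⁻³/6.656×10⁻⁷ = 4353.97 K.
Then I = σT⁴ = 5.670×10⁻⁸×(4353.97)⁴ = 2.04×10⁷ W/m².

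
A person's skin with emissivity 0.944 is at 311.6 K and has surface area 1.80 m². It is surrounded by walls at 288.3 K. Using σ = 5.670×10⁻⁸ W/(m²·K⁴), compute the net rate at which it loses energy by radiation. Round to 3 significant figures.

Area A = 1.80 m².
Net radiated power P_net = εσA(T⁴ − T₀⁴) = 0.944×5.670×10⁻⁸×1.80×(311.6⁴ − 288.3⁴).
T⁴ − T₀⁴ = 9.42735×10⁹ − 6.90842×10⁹ = 2.51893×10⁹ K⁴, so P_net = 243 W.

Net loss ≈ 243 W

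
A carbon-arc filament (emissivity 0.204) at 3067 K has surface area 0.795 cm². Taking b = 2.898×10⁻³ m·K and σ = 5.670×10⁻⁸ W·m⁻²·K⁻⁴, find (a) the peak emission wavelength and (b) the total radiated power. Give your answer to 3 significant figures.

λ_max ≈ 0.945 μm; P ≈ 81.4 W

(a) λ_max = b/T = 2.898×10⁻³/3067 = 9.449×10⁻⁷ m = 0.945 μm.
Area A = 0.795 cm² = 7.95×10⁻⁵ m².
(b) P = εσAT⁴ = 0.204×5.670×10⁻⁸×7.95×10⁻⁵×(3067)⁴ = 81.4 W.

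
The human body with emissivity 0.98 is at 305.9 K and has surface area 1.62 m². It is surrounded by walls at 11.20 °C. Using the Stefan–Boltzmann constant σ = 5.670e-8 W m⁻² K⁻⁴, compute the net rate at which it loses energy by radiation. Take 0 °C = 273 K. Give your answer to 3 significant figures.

Surroundings: T = 11.20 °C + 273 = 284.20 K.
Area A = 1.62 m².
Net radiated power P_net = εσA(T⁴ − T₀⁴) = 0.98×5.670×10⁻⁸×1.62×(305.9⁴ − 284.20⁴).
T⁴ − T₀⁴ = 8.75625×10⁹ − 6.52373×10⁹ = 2.23252×10⁹ K⁴, so P_net = 201 W.

Net loss ≈ 201 W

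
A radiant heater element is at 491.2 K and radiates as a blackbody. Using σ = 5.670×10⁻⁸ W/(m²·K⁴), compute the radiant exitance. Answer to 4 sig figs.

I ≈ 3301 W/m²

Stefan–Boltzmann: I = σT⁴ = 5.670×10⁻⁸ × (491.2)⁴ = 3301 W/m².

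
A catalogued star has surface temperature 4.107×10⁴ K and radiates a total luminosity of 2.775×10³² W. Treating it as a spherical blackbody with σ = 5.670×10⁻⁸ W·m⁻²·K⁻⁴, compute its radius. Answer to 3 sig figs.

L = 4πR²σT⁴ ⇒ R = √(L/(4πσT⁴)).
σT⁴ = 1.61318×10¹¹ W/m², so R = √(2.775×10³²/(4π×1.61318×10¹¹)) = 1.17×10¹⁰ m.

R ≈ 1.17×10¹⁰ m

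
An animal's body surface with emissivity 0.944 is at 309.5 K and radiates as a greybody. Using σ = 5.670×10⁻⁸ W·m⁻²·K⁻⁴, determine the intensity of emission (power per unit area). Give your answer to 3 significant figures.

I ≈ 491 W/m²

Stefan–Boltzmann: I = εσT⁴ = 0.944 × 5.670×10⁻⁸ × (309.5)⁴ = 491 W/m².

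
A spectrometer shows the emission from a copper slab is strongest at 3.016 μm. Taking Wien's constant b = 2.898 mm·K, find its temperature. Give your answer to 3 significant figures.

T ≈ 961 K

Wien's law gives T = b/λ_max = (2.898×10⁻³ m·K)/(3.016×10⁻⁶ m) = 961 K.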